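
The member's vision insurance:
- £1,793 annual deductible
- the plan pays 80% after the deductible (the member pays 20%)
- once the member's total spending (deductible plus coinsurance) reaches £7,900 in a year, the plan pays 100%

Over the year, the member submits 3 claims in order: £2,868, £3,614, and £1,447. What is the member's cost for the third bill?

Bill 1, £2,868: deductible takes £1,793, £1,075 remains; member's 20% is £215. Member owes £2,008 (running OOP £2,008).
Bill 2, £3,614: deductible already satisfied, so member's share is 20% × £3,614 = £722.80. Member owes £722.80 (running OOP £2,730.80).
Bill 3, £1,447: deductible already satisfied, so member's share is 20% × £1,447 = £289.40. Cost to member: £289.40. OOP to date £3,020.20.

£289.40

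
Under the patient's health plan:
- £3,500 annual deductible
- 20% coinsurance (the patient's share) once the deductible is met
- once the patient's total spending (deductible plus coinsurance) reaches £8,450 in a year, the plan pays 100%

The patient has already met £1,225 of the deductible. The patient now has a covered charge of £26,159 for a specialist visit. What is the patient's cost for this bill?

£1,225 of the £3,500 deductible is already met, leaving £2,275.
That leaves £26,159 − £2,275 = £23,884 for coinsurance.
20% of £23,884 = £4,776.80 falls to the patient.
Patient responsibility before any cap: £2,275 + £4,776.80 = £7,051.80.
Year-to-date out-of-pocket becomes £1,225 + £7,051.80 = £8,276.80, still under the £8,450 maximum, so no cap applies.

£7,051.80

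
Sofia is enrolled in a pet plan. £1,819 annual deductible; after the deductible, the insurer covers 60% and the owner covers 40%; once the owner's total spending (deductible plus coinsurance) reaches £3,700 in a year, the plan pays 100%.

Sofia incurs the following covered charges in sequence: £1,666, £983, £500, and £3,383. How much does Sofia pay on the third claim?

£200

#1 (£1,666): entire amount goes to the deductible. Owner owes £1,666 (running OOP £1,666).
#2 (£983): £153 to deductible, leaving £830; owner's 40% is £332. Owner owes £485 (running OOP £2,151).
#3 (£500): deductible already satisfied, so owner's share is 40% × £500 = £200. Owner owes £200 (running OOP £2,351).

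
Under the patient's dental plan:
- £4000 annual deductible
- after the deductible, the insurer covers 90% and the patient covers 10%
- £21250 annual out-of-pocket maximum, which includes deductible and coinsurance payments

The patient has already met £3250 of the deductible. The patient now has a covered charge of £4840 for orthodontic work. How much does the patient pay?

Remaining deductible: £4000 − £3250 = £750.
After the £750 deductible portion, £4840 − £750 = £4090 is subject to coinsurance.
10% of £4090 = £409 falls to the patient.
That puts the patient's cost at £750 + £409 = £1159 before any cap.
Total out-of-pocket so far would be £3250 + £1159 = £4409, below the £21250 cap — no reduction.

£1159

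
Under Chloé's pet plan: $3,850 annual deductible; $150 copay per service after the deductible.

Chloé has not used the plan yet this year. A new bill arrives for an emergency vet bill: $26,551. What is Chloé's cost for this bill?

The full $3,850 deductible is still open; $3,850 of this bill applies to it.
The remaining $22,701 (= $26,551 − $3,850) moves to the copay.
Copay on this service: $150.
So the owner owes $3,850 + $150 = $4,000.

$4,000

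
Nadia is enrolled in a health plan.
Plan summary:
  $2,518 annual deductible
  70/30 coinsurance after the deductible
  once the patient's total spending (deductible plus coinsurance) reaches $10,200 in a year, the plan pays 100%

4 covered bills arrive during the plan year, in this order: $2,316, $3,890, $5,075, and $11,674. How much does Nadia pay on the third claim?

Claim 1 ($2,316): fully absorbed by the deductible. Cost to patient: $2,316. OOP to date $2,316.
Claim 2 ($3,890): deductible takes $202, $3,688 remains; coinsurance $3,688 × 30% = $1,106.40. Cost to patient: $1,308.40. OOP to date $3,624.40.
Claim 3 ($5,075): deductible already satisfied, so patient's share is 30% × $5,075 = $1,522.50. Patient owes $1,522.50 (running OOP $5,146.90).

$1,522.50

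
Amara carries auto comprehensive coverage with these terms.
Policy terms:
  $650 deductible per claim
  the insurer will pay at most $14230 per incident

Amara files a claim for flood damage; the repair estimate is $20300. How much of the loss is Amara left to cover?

After the deductible, $20300 − $650 = $19650 remains.
Since $19650 > $14230, the payout is capped at $14230.
Policyholder's share is the uncovered remainder: $20300 − $14230 = $6070.

$6070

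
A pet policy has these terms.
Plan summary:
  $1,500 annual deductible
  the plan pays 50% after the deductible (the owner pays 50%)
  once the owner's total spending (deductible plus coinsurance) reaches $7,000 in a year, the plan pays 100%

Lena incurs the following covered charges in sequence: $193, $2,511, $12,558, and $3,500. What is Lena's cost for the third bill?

Claim 1 ($193): all of it applies to the deductible. Cost to owner: $193. OOP to date $193.
Claim 2 ($2,511): $1,307 finishes the deductible; $1,204 goes to coinsurance; coinsurance $1,204 × 50% = $602. Owner owes $1,909 (running OOP $2,102).
Claim 3 ($12,558): deductible already satisfied, so owner's share is 50% × $12,558 = $6,279. Adding that to $2,102 gives $8,381, past the $7,000 cap; owner pays only $7,000 − $2,102 = $4,898.

$4,898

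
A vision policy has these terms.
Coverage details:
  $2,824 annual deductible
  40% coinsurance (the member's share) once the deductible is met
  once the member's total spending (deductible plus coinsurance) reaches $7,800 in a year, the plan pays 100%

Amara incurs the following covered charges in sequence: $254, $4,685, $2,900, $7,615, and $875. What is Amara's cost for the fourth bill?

$2,970

Claim 1 — $254: all of it applies to the deductible. Cost to member: $254. OOP to date $254.
Claim 2 — $4,685: $2,570 to deductible, leaving $2,115; 40% of $2,115 = $846. Member pays $3,416; OOP now $3,670.
Claim 3 — $2,900: deductible already satisfied, so member's share is 40% × $2,900 = $1,160. Cost to member: $1,160. OOP to date $4,830.
Claim 4 — $7,615: deductible already satisfied, so member's share is 40% × $7,615 = $3,046. OOP would hit $7,876 > $7,800, so the cap limits the member to $7,800 − $4,830 = $2,970.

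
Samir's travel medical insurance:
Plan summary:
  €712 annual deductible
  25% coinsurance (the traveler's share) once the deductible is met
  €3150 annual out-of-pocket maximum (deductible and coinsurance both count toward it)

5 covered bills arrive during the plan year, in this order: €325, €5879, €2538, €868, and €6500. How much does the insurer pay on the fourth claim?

€651

Bill 1, €325: entire amount goes to the deductible. Traveler owes €325 (running OOP €325). Insurer: €325 − €325 = €0.
Bill 2, €5879: deductible takes €387, €5492 remains; traveler's 25% is €1373. Traveler owes €1760 (running OOP €2085). Insurer: €5879 − €1760 = €4119.
Bill 3, €2538: deductible already satisfied, so traveler's share is 25% × €2538 = €634.50. Traveler owes €634.50 (running OOP €2719.50). Plan pays €2538 − €634.50 = €1903.50.
Bill 4, €868: deductible already satisfied, so traveler's share is 25% × €868 = €217. Traveler owes €217 (running OOP €2936.50). Plan pays €868 − €217 = €651.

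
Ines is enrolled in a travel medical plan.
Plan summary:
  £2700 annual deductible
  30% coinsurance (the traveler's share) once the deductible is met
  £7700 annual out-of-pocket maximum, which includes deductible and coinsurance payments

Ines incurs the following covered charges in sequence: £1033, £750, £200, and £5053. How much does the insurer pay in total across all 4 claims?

#1 (£1033): fully absorbed by the deductible. Cost to traveler: £1033. OOP to date £1033. Insurer: £1033 − £1033 = £0.
#2 (£750): all of it applies to the deductible. Traveler owes £750 (running OOP £1783). Plan pays £750 − £750 = £0.
#3 (£200): all of it applies to the deductible. Cost to traveler: £200. OOP to date £1983. Insurer: £200 − £200 = £0.
#4 (£5053): £717 finishes the deductible; £4336 goes to coinsurance; traveler's 30% is £1300.80. Traveler pays £2017.80; OOP now £4000.80. Insurer: £5053 − £2017.80 = £3035.20.
Insurer total = bills − traveler's total = £7036 − £4000.80 = £3035.20.

£3035.20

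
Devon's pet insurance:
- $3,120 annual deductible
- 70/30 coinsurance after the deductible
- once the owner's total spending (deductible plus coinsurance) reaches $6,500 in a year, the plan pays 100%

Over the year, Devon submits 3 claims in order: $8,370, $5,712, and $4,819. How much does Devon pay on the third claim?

#1 ($8,370): deductible takes $3,120, $5,250 remains; coinsurance $5,250 × 30% = $1,575. Owner pays $4,695; OOP now $4,695.
#2 ($5,712): deductible already satisfied, so owner's share is 30% × $5,712 = $1,713.60. Owner pays $1,713.60; OOP now $6,408.60.
#3 ($4,819): deductible already satisfied, so owner's share is 30% × $4,819 = $1,445.70. Adding that to $6,408.60 gives $7,854.30, past the $6,500 cap; owner pays only $6,500 − $6,408.60 = $91.40.

$91.40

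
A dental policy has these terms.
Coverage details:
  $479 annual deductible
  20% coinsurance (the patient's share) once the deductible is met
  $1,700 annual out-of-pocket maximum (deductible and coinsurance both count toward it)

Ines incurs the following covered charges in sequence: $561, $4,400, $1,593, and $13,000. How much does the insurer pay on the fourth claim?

Claim 1 — $561: $479 finishes the deductible; $82 goes to coinsurance; patient's 20% is $16.40. Cost to patient: $495.40. OOP to date $495.40. Insurer: $561 − $495.40 = $65.60.
Claim 2 — $4,400: 20% coinsurance on $4,400 = $880. Patient pays $880; OOP now $1,375.40. Plan pays $4,400 − $880 = $3,520.
Claim 3 — $1,593: deductible met; 20% of $1,593 = $318.60. Patient pays $318.60; OOP now $1,694. Insurer: $1,593 − $318.60 = $1,274.40.
Claim 4 — $13,000: 20% coinsurance on $13,000 = $2,600. Adding that to $1,694 gives $4,294, past the $1,700 cap; patient pays only $1,700 − $1,694 = $6. Plan pays $13,000 − $6 = $12,994.

$12,994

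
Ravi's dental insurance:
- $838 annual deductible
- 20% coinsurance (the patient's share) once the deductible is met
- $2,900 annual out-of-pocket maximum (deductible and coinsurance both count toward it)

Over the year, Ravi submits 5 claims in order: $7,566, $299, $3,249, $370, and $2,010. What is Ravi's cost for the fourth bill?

Claim 1 ($7,566): $838 to deductible, leaving $6,728; 20% of $6,728 = $1,345.60. Cost to patient: $2,183.60. OOP to date $2,183.60.
Claim 2 ($299): deductible already satisfied, so patient's share is 20% × $299 = $59.80. Patient pays $59.80; OOP now $2,243.40.
Claim 3 ($3,249): deductible met; 20% of $3,249 = $649.80. Cost to patient: $649.80. OOP to date $2,893.20.
Claim 4 ($370): deductible already satisfied, so patient's share is 20% × $370 = $74. That would push OOP to $2,967.20, over the $2,900 cap, so patient pays $2,900 − $2,893.20 = $6.80.

$6.80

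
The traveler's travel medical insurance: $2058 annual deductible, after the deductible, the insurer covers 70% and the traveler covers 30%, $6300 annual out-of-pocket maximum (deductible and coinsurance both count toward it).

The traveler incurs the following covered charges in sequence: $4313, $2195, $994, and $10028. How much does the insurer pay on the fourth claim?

Claim 1 — $4313: deductible takes $2058, $2255 remains; traveler's 30% is $676.50. Cost to traveler: $2734.50. OOP to date $2734.50. Insurer: $4313 − $2734.50 = $1578.50.
Claim 2 — $2195: 30% coinsurance on $2195 = $658.50. Cost to traveler: $658.50. OOP to date $3393. Insurer: $2195 − $658.50 = $1536.50.
Claim 3 — $994: deductible met; 30% of $994 = $298.20. Traveler pays $298.20; OOP now $3691.20. Plan pays $994 − $298.20 = $695.80.
Claim 4 — $10028: deductible already satisfied, so traveler's share is 30% × $10028 = $3008.40. That would push OOP to $6699.60, over the $6300 cap, so traveler pays $6300 − $3691.20 = $2608.80. Insurer: $10028 − $2608.80 = $7419.20.

$7419.20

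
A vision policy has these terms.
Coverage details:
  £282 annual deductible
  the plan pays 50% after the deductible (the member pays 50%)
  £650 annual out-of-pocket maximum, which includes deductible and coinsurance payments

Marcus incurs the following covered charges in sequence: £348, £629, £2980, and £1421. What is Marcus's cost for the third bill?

#1 (£348): £282 to deductible, leaving £66; member's 50% is £33. Member pays £315; OOP now £315.
#2 (£629): deductible met; 50% of £629 = £314.50. Member owes £314.50 (running OOP £629.50).
#3 (£2980): deductible met; 50% of £2980 = £1490. That would push OOP to £2119.50, over the £650 cap, so member pays £650 − £629.50 = £20.50.

£20.50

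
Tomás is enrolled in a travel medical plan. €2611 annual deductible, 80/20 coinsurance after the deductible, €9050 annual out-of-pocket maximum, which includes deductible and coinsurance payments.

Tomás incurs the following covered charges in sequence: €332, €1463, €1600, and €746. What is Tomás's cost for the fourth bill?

€149.20

Bill 1, €332: fully absorbed by the deductible. Cost to traveler: €332. OOP to date €332.
Bill 2, €1463: fully absorbed by the deductible. Cost to traveler: €1463. OOP to date €1795.
Bill 3, €1600: €816 to deductible, leaving €784; 20% of €784 = €156.80. Cost to traveler: €972.80. OOP to date €2767.80.
Bill 4, €746: 20% coinsurance on €746 = €149.20. Traveler pays €149.20; OOP now €2917.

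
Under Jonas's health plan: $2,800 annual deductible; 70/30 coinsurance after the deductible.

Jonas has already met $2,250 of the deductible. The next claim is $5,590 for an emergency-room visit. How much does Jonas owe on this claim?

Remaining deductible: $2,800 − $2,250 = $550.
After the $550 deductible portion, $5,590 − $550 = $5,040 is subject to coinsurance.
30% of $5,040 = $1,512 falls to the patient.
So the patient owes $550 + $1,512 = $2,062.

$2,062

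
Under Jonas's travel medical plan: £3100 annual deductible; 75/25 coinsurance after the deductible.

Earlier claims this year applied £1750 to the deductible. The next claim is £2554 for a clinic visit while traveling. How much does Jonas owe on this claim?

£1651

Deductible still to meet: £3100 − £1750 = £1350.
The remaining £1204 (= £2554 − £1350) moves to coinsurance.
25% of £1204 = £301 falls to the traveler.
That puts the traveler's cost at £1350 + £301 = £1651.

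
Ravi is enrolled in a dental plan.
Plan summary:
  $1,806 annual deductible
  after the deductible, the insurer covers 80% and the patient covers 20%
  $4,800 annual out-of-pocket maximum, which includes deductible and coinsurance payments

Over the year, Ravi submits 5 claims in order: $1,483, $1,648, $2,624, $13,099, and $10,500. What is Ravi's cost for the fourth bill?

Claim 1 ($1,483): fully absorbed by the deductible. Cost to patient: $1,483. OOP to date $1,483.
Claim 2 ($1,648): deductible takes $323, $1,325 remains; 20% of $1,325 = $265. Cost to patient: $588. OOP to date $2,071.
Claim 3 ($2,624): deductible met; 20% of $2,624 = $524.80. Cost to patient: $524.80. OOP to date $2,595.80.
Claim 4 ($13,099): 20% coinsurance on $13,099 = $2,619.80. That would push OOP to $5,215.60, over the $4,800 cap, so patient pays $4,800 − $2,595.80 = $2,204.20.

$2,204.20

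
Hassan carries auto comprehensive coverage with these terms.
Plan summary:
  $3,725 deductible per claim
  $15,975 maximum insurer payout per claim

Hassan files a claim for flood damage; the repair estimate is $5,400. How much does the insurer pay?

$1,675

Subtract the deductible: $5,400 − $3,725 = $1,675.
That's under the $15,975 cap, so the insurer reimburses the full $1,675.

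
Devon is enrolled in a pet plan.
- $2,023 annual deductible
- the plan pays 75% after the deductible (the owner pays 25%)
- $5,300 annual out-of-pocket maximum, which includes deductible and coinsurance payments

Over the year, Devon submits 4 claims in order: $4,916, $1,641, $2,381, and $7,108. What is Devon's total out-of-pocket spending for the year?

Claim 1 — $4,916: deductible takes $2,023, $2,893 remains; owner's 25% is $723.25. Owner pays $2,746.25; OOP now $2,746.25.
Claim 2 — $1,641: deductible already satisfied, so owner's share is 25% × $1,641 = $410.25. Owner owes $410.25 (running OOP $3,156.50).
Claim 3 — $2,381: 25% coinsurance on $2,381 = $595.25. Cost to owner: $595.25. OOP to date $3,751.75.
Claim 4 — $7,108: deductible met; 25% of $7,108 = $1,777. Adding that to $3,751.75 gives $5,528.75, past the $5,300 cap; owner pays only $5,300 − $3,751.75 = $1,548.25.
Total paid by the owner: $2,746.25 + $410.25 + $595.25 + $1,548.25 = $5,300.

$5,300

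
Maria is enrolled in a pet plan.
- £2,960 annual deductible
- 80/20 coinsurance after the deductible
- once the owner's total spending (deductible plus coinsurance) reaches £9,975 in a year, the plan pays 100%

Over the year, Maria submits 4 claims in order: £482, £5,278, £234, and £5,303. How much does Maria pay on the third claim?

#1 (£482): all of it applies to the deductible. Owner pays £482; OOP now £482.
#2 (£5,278): deductible takes £2,478, £2,800 remains; 20% of £2,800 = £560. Owner owes £3,038 (running OOP £3,520).
#3 (£234): deductible already satisfied, so owner's share is 20% × £234 = £46.80. Cost to owner: £46.80. OOP to date £3,566.80.

£46.80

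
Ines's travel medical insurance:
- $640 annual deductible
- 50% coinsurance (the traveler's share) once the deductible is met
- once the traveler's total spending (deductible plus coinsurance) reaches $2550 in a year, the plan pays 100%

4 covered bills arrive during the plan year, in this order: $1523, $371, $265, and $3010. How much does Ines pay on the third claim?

$132.50

Claim 1 — $1523: $640 to deductible, leaving $883; 50% of $883 = $441.50. Cost to traveler: $1081.50. OOP to date $1081.50.
Claim 2 — $371: deductible already satisfied, so traveler's share is 50% × $371 = $185.50. Traveler owes $185.50 (running OOP $1267).
Claim 3 — $265: deductible already satisfied, so traveler's share is 50% × $265 = $132.50. Traveler pays $132.50; OOP now $1399.50.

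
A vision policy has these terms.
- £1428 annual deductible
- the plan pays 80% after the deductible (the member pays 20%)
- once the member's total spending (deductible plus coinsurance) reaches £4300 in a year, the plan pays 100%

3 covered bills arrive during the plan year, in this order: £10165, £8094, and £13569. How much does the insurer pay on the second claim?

Claim 1 — £10165: deductible takes £1428, £8737 remains; member's 20% is £1747.40. Member pays £3175.40; OOP now £3175.40. Plan pays £10165 − £3175.40 = £6989.60.
Claim 2 — £8094: deductible met; 20% of £8094 = £1618.80. That would push OOP to £4794.20, over the £4300 cap, so member pays £4300 − £3175.40 = £1124.60. Plan pays £8094 − £1124.60 = £6969.40.

£6969.40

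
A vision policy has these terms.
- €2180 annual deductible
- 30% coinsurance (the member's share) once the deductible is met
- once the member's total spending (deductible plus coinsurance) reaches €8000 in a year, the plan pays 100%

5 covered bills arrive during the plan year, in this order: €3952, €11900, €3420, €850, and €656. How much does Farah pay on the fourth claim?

€255

Bill 1, €3952: €2180 finishes the deductible; €1772 goes to coinsurance; member's 30% is €531.60. Member owes €2711.60 (running OOP €2711.60).
Bill 2, €11900: 30% coinsurance on €11900 = €3570. Member pays €3570; OOP now €6281.60.
Bill 3, €3420: 30% coinsurance on €3420 = €1026. Cost to member: €1026. OOP to date €7307.60.
Bill 4, €850: 30% coinsurance on €850 = €255. Member owes €255 (running OOP €7562.60).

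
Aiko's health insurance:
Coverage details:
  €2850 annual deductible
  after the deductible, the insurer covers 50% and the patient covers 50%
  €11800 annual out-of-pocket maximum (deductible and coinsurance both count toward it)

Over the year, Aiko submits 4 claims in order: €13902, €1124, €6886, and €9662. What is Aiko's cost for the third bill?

Claim 1 — €13902: €2850 to deductible, leaving €11052; 50% of €11052 = €5526. Patient pays €8376; OOP now €8376.
Claim 2 — €1124: 50% coinsurance on €1124 = €562. Patient pays €562; OOP now €8938.
Claim 3 — €6886: deductible already satisfied, so patient's share is 50% × €6886 = €3443. OOP would hit €12381 > €11800, so the cap limits the patient to €11800 − €8938 = €2862.

€2862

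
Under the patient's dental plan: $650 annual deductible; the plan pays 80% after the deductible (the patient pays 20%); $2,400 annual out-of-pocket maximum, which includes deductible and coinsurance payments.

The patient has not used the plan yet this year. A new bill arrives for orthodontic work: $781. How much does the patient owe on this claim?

Deductible not yet touched, so the first $650 of the bill goes to the deductible.
The remaining $131 (= $781 − $650) moves to coinsurance.
Patient's 20% share of $131 is $26.20.
That puts the patient's cost at $650 + $26.20 = $676.20 before any cap.
Total out-of-pocket so far would be $0 + $676.20 = $676.20, below the $2,400 cap — no reduction.

$676.20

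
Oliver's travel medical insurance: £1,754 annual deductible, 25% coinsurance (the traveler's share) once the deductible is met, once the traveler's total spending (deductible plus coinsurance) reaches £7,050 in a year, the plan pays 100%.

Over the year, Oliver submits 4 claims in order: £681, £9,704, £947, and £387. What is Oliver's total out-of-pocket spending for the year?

£4,245.25

Claim 1 — £681: entire amount goes to the deductible. Cost to traveler: £681. OOP to date £681.
Claim 2 — £9,704: deductible takes £1,073, £8,631 remains; 25% of £8,631 = £2,157.75. Cost to traveler: £3,230.75. OOP to date £3,911.75.
Claim 3 — £947: deductible met; 25% of £947 = £236.75. Cost to traveler: £236.75. OOP to date £4,148.50.
Claim 4 — £387: 25% coinsurance on £387 = £96.75. Traveler pays £96.75; OOP now £4,245.25.
Summing the traveler's payments: £681 + £3,230.75 + £236.75 + £96.75 = £4,245.25.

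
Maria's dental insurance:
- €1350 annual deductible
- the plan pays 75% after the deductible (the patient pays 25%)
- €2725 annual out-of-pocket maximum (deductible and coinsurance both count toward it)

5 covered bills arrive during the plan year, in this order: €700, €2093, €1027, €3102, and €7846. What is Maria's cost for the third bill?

#1 (€700): entire amount goes to the deductible. Cost to patient: €700. OOP to date €700.
#2 (€2093): deductible takes €650, €1443 remains; 25% of €1443 = €360.75. Patient pays €1010.75; OOP now €1710.75.
#3 (€1027): deductible met; 25% of €1027 = €256.75. Patient owes €256.75 (running OOP €1967.50).

€256.75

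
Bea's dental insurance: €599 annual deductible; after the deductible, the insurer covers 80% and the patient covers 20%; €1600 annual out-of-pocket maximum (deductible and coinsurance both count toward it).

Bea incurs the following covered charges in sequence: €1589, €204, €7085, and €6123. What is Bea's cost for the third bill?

Claim 1 (€1589): €599 to deductible, leaving €990; 20% of €990 = €198. Cost to patient: €797. OOP to date €797.
Claim 2 (€204): deductible already satisfied, so patient's share is 20% × €204 = €40.80. Patient pays €40.80; OOP now €837.80.
Claim 3 (€7085): deductible already satisfied, so patient's share is 20% × €7085 = €1417. That would push OOP to €2254.80, over the €1600 cap, so patient pays €1600 − €837.80 = €762.20.

€762.20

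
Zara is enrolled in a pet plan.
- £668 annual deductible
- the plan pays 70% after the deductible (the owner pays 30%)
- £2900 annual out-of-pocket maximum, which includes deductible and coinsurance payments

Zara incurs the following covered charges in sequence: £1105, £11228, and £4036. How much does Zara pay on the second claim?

Claim 1 — £1105: £668 to deductible, leaving £437; coinsurance £437 × 30% = £131.10. Owner pays £799.10; OOP now £799.10.
Claim 2 — £11228: 30% coinsurance on £11228 = £3368.40. OOP would hit £4167.50 > £2900, so the cap limits the owner to £2900 − £799.10 = £2100.90.

£2100.90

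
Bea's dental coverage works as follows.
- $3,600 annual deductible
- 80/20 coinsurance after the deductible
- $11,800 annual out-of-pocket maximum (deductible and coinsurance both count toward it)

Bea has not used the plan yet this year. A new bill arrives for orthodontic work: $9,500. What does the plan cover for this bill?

$4,720

The full $3,600 deductible is still open; $3,600 of this bill applies to it.
That leaves $9,500 − $3,600 = $5,900 for coinsurance.
Coinsurance: $5,900 × 20% = $1,180.
That puts the patient's cost at $3,600 + $1,180 = $4,780 before any cap.
Cumulative spending $0 + $4,780 = $4,780 stays under the $11,800 maximum.
The plan picks up $9,500 − $4,780 = $4,720.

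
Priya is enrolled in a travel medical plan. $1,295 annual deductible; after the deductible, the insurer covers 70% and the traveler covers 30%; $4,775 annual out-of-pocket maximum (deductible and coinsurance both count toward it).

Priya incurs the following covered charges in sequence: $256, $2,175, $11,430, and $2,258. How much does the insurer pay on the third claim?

$8,290.80

Bill 1, $256: all of it applies to the deductible. Traveler owes $256 (running OOP $256). Insurer: $256 − $256 = $0.
Bill 2, $2,175: $1,039 finishes the deductible; $1,136 goes to coinsurance; coinsurance $1,136 × 30% = $340.80. Cost to traveler: $1,379.80. OOP to date $1,635.80. Plan pays $2,175 − $1,379.80 = $795.20.
Bill 3, $11,430: deductible met; 30% of $11,430 = $3,429. OOP would hit $5,064.80 > $4,775, so the cap limits the traveler to $4,775 − $1,635.80 = $3,139.20. Insurer: $11,430 − $3,139.20 = $8,290.80.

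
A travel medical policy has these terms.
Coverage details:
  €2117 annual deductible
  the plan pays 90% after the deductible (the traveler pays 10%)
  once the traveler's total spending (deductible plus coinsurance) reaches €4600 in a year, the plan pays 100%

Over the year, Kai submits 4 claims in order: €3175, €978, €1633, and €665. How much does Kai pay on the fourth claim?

€66.50

Claim 1 (€3175): €2117 finishes the deductible; €1058 goes to coinsurance; traveler's 10% is €105.80. Traveler pays €2222.80; OOP now €2222.80.
Claim 2 (€978): deductible met; 10% of €978 = €97.80. Traveler pays €97.80; OOP now €2320.60.
Claim 3 (€1633): deductible already satisfied, so traveler's share is 10% × €1633 = €163.30. Cost to traveler: €163.30. OOP to date €2483.90.
Claim 4 (€665): 10% coinsurance on €665 = €66.50. Traveler pays €66.50; OOP now €2550.40.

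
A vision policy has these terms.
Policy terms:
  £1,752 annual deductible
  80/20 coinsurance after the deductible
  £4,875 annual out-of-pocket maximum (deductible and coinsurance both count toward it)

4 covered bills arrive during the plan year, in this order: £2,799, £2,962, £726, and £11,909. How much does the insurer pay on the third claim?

Bill 1, £2,799: £1,752 finishes the deductible; £1,047 goes to coinsurance; 20% of £1,047 = £209.40. Member pays £1,961.40; OOP now £1,961.40. Insurer: £2,799 − £1,961.40 = £837.60.
Bill 2, £2,962: deductible already satisfied, so member's share is 20% × £2,962 = £592.40. Cost to member: £592.40. OOP to date £2,553.80. Plan pays £2,962 − £592.40 = £2,369.60.
Bill 3, £726: deductible met; 20% of £726 = £145.20. Member owes £145.20 (running OOP £2,699). Insurer: £726 − £145.20 = £580.80.

£580.80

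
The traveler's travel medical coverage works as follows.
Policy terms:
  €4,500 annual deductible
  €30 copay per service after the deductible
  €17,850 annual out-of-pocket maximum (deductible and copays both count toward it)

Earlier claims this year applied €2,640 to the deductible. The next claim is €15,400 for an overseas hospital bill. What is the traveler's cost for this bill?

€1,890

Deductible still to meet: €4,500 − €2,640 = €1,860.
After the €1,860 deductible portion, €15,400 − €1,860 = €13,540 is subject to the copay.
Copay on this service: €30.
Traveler responsibility before any cap: €1,860 + €30 = €1,890.
Total out-of-pocket so far would be €2,640 + €1,890 = €4,530, below the €17,850 cap — no reduction.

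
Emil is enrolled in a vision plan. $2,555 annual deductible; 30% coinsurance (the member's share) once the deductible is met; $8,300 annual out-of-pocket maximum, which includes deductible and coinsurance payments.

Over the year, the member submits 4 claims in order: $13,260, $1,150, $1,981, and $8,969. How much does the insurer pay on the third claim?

Claim 1 — $13,260: deductible takes $2,555, $10,705 remains; member's 30% is $3,211.50. Member pays $5,766.50; OOP now $5,766.50. Plan pays $13,260 − $5,766.50 = $7,493.50.
Claim 2 — $1,150: 30% coinsurance on $1,150 = $345. Member pays $345; OOP now $6,111.50. Insurer: $1,150 − $345 = $805.
Claim 3 — $1,981: 30% coinsurance on $1,981 = $594.30. Member pays $594.30; OOP now $6,705.80. Plan pays $1,981 − $594.30 = $1,386.70.

$1,386.70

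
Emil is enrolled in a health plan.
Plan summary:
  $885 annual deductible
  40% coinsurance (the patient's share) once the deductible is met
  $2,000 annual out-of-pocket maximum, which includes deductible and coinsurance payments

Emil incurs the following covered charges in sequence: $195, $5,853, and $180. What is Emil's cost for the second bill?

Bill 1, $195: all of it applies to the deductible. Cost to patient: $195. OOP to date $195.
Bill 2, $5,853: deductible takes $690, $5,163 remains; coinsurance $5,163 × 40% = $2,065.20. Claim cost before the cap: $690 + $2,065.20 = $2,755.20. That would push OOP to $2,950.20, over the $2,000 cap, so patient pays $2,000 − $195 = $1,805.

$1,805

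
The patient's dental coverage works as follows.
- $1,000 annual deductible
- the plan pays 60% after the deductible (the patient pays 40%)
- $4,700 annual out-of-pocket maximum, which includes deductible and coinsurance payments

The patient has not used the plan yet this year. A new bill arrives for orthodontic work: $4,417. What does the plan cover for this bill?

$2,050.20

The full $1,000 deductible is still open; $1,000 of this bill applies to it.
After the $1,000 deductible portion, $4,417 − $1,000 = $3,417 is subject to coinsurance.
Patient's 40% share of $3,417 is $1,366.80.
That puts the patient's cost at $1,000 + $1,366.80 = $2,366.80 before any cap.
Cumulative spending $0 + $2,366.80 = $2,366.80 stays under the $4,700 maximum.
Insurer pays the balance: $4,417 − $2,366.80 = $2,050.20.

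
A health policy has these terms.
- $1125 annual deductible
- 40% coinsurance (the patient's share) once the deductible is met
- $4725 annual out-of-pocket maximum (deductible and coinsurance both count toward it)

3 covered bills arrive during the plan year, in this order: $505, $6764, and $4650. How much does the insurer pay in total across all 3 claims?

$7194

Claim 1 ($505): entire amount goes to the deductible. Cost to patient: $505. OOP to date $505. Insurer: $505 − $505 = $0.
Claim 2 ($6764): $620 to deductible, leaving $6144; coinsurance $6144 × 40% = $2457.60. Cost to patient: $3077.60. OOP to date $3582.60. Insurer: $6764 − $3077.60 = $3686.40.
Claim 3 ($4650): 40% coinsurance on $4650 = $1860. OOP would hit $5442.60 > $4725, so the cap limits the patient to $4725 − $3582.60 = $1142.40. Plan pays $4650 − $1142.40 = $3507.60.
Insurer total: $0 + $3686.40 + $3507.60 = $7194.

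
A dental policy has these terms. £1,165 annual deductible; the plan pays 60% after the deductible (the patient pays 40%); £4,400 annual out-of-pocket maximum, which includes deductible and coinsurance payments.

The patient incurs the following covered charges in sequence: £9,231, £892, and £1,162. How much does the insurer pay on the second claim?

£883.40

Bill 1, £9,231: £1,165 finishes the deductible; £8,066 goes to coinsurance; coinsurance £8,066 × 40% = £3,226.40. Patient pays £4,391.40; OOP now £4,391.40. Plan pays £9,231 − £4,391.40 = £4,839.60.
Bill 2, £892: deductible met; 40% of £892 = £356.80. Adding that to £4,391.40 gives £4,748.20, past the £4,400 cap; patient pays only £4,400 − £4,391.40 = £8.60. Insurer: £892 − £8.60 = £883.40.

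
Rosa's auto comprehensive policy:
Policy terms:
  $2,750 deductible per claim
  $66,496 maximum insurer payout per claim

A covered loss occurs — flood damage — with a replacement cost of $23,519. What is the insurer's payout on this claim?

$20,769

Less the $2,750 deductible: $23,519 − $2,750 = $20,769.
$20,769 ≤ $66,496, so the limit doesn't bind; insurer pays $20,769.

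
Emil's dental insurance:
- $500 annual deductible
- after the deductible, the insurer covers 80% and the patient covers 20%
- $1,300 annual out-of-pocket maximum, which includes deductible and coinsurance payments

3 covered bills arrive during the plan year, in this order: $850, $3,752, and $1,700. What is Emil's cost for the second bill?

Claim 1 ($850): deductible takes $500, $350 remains; patient's 20% is $70. Cost to patient: $570. OOP to date $570.
Claim 2 ($3,752): deductible already satisfied, so patient's share is 20% × $3,752 = $750.40. That would push OOP to $1,320.40, over the $1,300 cap, so patient pays $1,300 − $570 = $730.

$730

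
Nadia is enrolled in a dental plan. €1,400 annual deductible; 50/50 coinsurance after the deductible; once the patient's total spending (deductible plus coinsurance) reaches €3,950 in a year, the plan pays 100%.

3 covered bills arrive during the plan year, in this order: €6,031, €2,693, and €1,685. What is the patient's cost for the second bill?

€234.50

Claim 1 — €6,031: €1,400 finishes the deductible; €4,631 goes to coinsurance; coinsurance €4,631 × 50% = €2,315.50. Patient owes €3,715.50 (running OOP €3,715.50).
Claim 2 — €2,693: 50% coinsurance on €2,693 = €1,346.50. OOP would hit €5,062 > €3,950, so the cap limits the patient to €3,950 − €3,715.50 = €234.50.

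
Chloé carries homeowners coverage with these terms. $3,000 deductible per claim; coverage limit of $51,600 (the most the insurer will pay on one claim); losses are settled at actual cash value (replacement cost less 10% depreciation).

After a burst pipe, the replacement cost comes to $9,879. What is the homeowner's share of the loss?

$3,987.90

Depreciate 10%: the covered value is $9,879 × 0.9 = $8,891.10.
Less the $3,000 deductible: $8,891.10 − $3,000 = $5,891.10.
$5,891.10 ≤ $51,600, so the limit doesn't bind; insurer pays $5,891.10.
Homeowner's share is the uncovered remainder: $9,879 − $5,891.10 = $3,987.90.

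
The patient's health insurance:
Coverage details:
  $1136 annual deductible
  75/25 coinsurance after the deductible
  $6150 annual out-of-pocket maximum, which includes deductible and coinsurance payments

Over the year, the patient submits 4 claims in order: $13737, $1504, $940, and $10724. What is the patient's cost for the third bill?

$235

Claim 1 ($13737): $1136 finishes the deductible; $12601 goes to coinsurance; coinsurance $12601 × 25% = $3150.25. Cost to patient: $4286.25. OOP to date $4286.25.
Claim 2 ($1504): deductible met; 25% of $1504 = $376. Patient owes $376 (running OOP $4662.25).
Claim 3 ($940): deductible met; 25% of $940 = $235. Cost to patient: $235. OOP to date $4897.25.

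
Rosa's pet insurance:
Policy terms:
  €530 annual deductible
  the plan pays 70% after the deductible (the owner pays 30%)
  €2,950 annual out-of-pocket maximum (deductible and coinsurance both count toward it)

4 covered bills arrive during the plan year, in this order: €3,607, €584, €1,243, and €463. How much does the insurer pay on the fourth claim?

€324.10

#1 (€3,607): deductible takes €530, €3,077 remains; owner's 30% is €923.10. Cost to owner: €1,453.10. OOP to date €1,453.10. Insurer: €3,607 − €1,453.10 = €2,153.90.
#2 (€584): 30% coinsurance on €584 = €175.20. Owner pays €175.20; OOP now €1,628.30. Insurer: €584 − €175.20 = €408.80.
#3 (€1,243): deductible met; 30% of €1,243 = €372.90. Owner pays €372.90; OOP now €2,001.20. Plan pays €1,243 − €372.90 = €870.10.
#4 (€463): deductible met; 30% of €463 = €138.90. Cost to owner: €138.90. OOP to date €2,140.10. Insurer: €463 − €138.90 = €324.10.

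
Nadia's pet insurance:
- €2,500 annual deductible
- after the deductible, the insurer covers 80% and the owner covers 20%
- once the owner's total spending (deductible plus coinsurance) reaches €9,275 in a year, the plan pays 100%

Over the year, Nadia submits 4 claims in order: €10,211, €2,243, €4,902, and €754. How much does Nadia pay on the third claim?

€980.40

Claim 1 — €10,211: €2,500 finishes the deductible; €7,711 goes to coinsurance; coinsurance €7,711 × 20% = €1,542.20. Owner owes €4,042.20 (running OOP €4,042.20).
Claim 2 — €2,243: deductible already satisfied, so owner's share is 20% × €2,243 = €448.60. Cost to owner: €448.60. OOP to date €4,490.80.
Claim 3 — €4,902: deductible already satisfied, so owner's share is 20% × €4,902 = €980.40. Owner owes €980.40 (running OOP €5,471.20).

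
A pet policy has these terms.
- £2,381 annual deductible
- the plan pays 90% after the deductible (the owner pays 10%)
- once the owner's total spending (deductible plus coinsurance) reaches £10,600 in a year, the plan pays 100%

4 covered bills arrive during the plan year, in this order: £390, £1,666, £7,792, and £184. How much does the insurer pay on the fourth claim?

#1 (£390): all of it applies to the deductible. Owner pays £390; OOP now £390. Insurer: £390 − £390 = £0.
#2 (£1,666): fully absorbed by the deductible. Owner owes £1,666 (running OOP £2,056). Plan pays £1,666 − £1,666 = £0.
#3 (£7,792): £325 finishes the deductible; £7,467 goes to coinsurance; coinsurance £7,467 × 10% = £746.70. Owner owes £1,071.70 (running OOP £3,127.70). Insurer: £7,792 − £1,071.70 = £6,720.30.
#4 (£184): deductible met; 10% of £184 = £18.40. Owner owes £18.40 (running OOP £3,146.10). Insurer: £184 − £18.40 = £165.60.

£165.60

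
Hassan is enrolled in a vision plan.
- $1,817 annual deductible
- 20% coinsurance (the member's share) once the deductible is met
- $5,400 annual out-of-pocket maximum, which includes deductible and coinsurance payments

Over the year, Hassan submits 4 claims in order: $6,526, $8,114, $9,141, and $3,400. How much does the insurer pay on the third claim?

Bill 1, $6,526: $1,817 finishes the deductible; $4,709 goes to coinsurance; coinsurance $4,709 × 20% = $941.80. Member owes $2,758.80 (running OOP $2,758.80). Insurer: $6,526 − $2,758.80 = $3,767.20.
Bill 2, $8,114: 20% coinsurance on $8,114 = $1,622.80. Cost to member: $1,622.80. OOP to date $4,381.60. Plan pays $8,114 − $1,622.80 = $6,491.20.
Bill 3, $9,141: deductible already satisfied, so member's share is 20% × $9,141 = $1,828.20. OOP would hit $6,209.80 > $5,400, so the cap limits the member to $5,400 − $4,381.60 = $1,018.40. Plan pays $9,141 − $1,018.40 = $8,122.60.

$8,122.60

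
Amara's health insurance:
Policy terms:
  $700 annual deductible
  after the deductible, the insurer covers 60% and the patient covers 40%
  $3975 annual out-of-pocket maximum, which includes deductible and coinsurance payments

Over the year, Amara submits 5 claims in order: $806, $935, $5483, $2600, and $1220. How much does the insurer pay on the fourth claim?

#1 ($806): deductible takes $700, $106 remains; coinsurance $106 × 40% = $42.40. Patient owes $742.40 (running OOP $742.40). Plan pays $806 − $742.40 = $63.60.
#2 ($935): deductible already satisfied, so patient's share is 40% × $935 = $374. Patient pays $374; OOP now $1116.40. Insurer: $935 − $374 = $561.
#3 ($5483): 40% coinsurance on $5483 = $2193.20. Patient owes $2193.20 (running OOP $3309.60). Plan pays $5483 − $2193.20 = $3289.80.
#4 ($2600): deductible met; 40% of $2600 = $1040. Adding that to $3309.60 gives $4349.60, past the $3975 cap; patient pays only $3975 − $3309.60 = $665.40. Plan pays $2600 − $665.40 = $1934.60.

$1934.60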